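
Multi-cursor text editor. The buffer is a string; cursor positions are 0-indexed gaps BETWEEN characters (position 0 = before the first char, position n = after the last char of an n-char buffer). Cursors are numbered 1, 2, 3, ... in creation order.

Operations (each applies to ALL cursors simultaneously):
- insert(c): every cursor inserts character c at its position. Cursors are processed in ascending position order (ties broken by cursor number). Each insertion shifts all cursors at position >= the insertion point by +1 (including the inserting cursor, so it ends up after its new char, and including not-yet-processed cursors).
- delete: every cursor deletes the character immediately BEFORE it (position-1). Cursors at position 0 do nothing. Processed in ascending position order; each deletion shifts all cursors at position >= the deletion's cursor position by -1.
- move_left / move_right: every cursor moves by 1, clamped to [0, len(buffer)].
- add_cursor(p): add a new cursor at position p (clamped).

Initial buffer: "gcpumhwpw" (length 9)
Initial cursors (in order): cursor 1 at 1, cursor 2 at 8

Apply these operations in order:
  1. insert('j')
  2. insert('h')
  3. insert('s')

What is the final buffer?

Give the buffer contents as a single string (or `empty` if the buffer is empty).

After op 1 (insert('j')): buffer="gjcpumhwpjw" (len 11), cursors c1@2 c2@10, authorship .1.......2.
After op 2 (insert('h')): buffer="gjhcpumhwpjhw" (len 13), cursors c1@3 c2@12, authorship .11.......22.
After op 3 (insert('s')): buffer="gjhscpumhwpjhsw" (len 15), cursors c1@4 c2@14, authorship .111.......222.

Answer: gjhscpumhwpjhsw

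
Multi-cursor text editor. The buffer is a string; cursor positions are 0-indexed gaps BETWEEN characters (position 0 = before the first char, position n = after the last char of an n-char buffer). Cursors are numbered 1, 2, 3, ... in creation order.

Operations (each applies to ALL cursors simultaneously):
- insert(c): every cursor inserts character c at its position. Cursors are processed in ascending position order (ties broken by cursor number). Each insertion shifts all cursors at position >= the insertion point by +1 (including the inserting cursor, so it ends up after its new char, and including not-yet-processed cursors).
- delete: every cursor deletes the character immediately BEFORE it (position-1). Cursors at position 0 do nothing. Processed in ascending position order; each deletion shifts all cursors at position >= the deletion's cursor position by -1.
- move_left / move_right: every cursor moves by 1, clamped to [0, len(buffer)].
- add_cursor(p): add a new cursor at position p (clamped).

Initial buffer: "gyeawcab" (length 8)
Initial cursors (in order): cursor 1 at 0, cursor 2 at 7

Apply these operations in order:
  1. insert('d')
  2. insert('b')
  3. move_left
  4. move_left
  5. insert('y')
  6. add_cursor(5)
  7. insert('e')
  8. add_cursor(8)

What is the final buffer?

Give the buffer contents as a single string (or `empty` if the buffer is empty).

After op 1 (insert('d')): buffer="dgyeawcadb" (len 10), cursors c1@1 c2@9, authorship 1.......2.
After op 2 (insert('b')): buffer="dbgyeawcadbb" (len 12), cursors c1@2 c2@11, authorship 11.......22.
After op 3 (move_left): buffer="dbgyeawcadbb" (len 12), cursors c1@1 c2@10, authorship 11.......22.
After op 4 (move_left): buffer="dbgyeawcadbb" (len 12), cursors c1@0 c2@9, authorship 11.......22.
After op 5 (insert('y')): buffer="ydbgyeawcaydbb" (len 14), cursors c1@1 c2@11, authorship 111.......222.
After op 6 (add_cursor(5)): buffer="ydbgyeawcaydbb" (len 14), cursors c1@1 c3@5 c2@11, authorship 111.......222.
After op 7 (insert('e')): buffer="yedbgyeeawcayedbb" (len 17), cursors c1@2 c3@7 c2@14, authorship 1111..3.....2222.
After op 8 (add_cursor(8)): buffer="yedbgyeeawcayedbb" (len 17), cursors c1@2 c3@7 c4@8 c2@14, authorship 1111..3.....2222.

Answer: yedbgyeeawcayedbb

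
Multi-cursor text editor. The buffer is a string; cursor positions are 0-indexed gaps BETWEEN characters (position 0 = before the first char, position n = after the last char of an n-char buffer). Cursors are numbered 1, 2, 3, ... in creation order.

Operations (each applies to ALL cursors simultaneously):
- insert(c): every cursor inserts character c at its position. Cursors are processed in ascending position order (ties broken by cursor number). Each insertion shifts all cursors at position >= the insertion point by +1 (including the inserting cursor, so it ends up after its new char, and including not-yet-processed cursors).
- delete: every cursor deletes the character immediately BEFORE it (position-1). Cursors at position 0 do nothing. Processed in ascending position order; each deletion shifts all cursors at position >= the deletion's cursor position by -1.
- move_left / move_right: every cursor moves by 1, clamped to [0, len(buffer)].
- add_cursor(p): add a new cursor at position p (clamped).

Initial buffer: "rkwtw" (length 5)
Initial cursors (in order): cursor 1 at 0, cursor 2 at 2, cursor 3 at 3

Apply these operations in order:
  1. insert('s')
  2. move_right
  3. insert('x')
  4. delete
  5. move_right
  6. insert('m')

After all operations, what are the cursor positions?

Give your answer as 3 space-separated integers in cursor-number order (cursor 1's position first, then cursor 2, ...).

Answer: 4 8 11

Derivation:
After op 1 (insert('s')): buffer="srkswstw" (len 8), cursors c1@1 c2@4 c3@6, authorship 1..2.3..
After op 2 (move_right): buffer="srkswstw" (len 8), cursors c1@2 c2@5 c3@7, authorship 1..2.3..
After op 3 (insert('x')): buffer="srxkswxstxw" (len 11), cursors c1@3 c2@7 c3@10, authorship 1.1.2.23.3.
After op 4 (delete): buffer="srkswstw" (len 8), cursors c1@2 c2@5 c3@7, authorship 1..2.3..
After op 5 (move_right): buffer="srkswstw" (len 8), cursors c1@3 c2@6 c3@8, authorship 1..2.3..
After op 6 (insert('m')): buffer="srkmswsmtwm" (len 11), cursors c1@4 c2@8 c3@11, authorship 1..12.32..3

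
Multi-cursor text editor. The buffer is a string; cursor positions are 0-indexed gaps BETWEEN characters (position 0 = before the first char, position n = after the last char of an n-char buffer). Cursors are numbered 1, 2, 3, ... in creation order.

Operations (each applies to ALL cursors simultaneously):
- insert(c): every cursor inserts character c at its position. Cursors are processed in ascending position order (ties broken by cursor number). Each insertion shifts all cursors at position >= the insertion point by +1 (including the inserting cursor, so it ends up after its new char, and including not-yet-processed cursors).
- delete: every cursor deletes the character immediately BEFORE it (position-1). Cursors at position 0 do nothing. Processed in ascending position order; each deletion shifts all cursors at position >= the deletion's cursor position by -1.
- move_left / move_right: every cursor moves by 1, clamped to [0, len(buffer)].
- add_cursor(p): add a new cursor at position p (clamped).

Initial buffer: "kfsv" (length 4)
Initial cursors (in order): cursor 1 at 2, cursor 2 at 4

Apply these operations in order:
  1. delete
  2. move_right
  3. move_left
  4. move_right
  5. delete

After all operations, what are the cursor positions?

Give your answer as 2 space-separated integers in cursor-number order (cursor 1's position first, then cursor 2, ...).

Answer: 0 0

Derivation:
After op 1 (delete): buffer="ks" (len 2), cursors c1@1 c2@2, authorship ..
After op 2 (move_right): buffer="ks" (len 2), cursors c1@2 c2@2, authorship ..
After op 3 (move_left): buffer="ks" (len 2), cursors c1@1 c2@1, authorship ..
After op 4 (move_right): buffer="ks" (len 2), cursors c1@2 c2@2, authorship ..
After op 5 (delete): buffer="" (len 0), cursors c1@0 c2@0, authorship 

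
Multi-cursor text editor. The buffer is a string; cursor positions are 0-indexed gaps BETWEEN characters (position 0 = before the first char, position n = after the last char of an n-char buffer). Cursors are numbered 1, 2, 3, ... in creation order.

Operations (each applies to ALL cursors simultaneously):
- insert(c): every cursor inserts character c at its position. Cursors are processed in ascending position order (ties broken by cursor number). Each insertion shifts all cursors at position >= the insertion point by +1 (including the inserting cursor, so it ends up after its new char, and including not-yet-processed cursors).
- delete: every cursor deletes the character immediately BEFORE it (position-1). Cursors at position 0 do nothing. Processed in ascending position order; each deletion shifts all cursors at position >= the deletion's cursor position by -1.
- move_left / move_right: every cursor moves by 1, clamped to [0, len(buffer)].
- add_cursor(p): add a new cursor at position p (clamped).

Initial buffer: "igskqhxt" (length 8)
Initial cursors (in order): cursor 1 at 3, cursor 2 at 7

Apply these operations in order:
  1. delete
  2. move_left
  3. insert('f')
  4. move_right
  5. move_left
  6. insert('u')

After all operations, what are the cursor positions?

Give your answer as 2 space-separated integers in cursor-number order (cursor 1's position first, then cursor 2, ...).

After op 1 (delete): buffer="igkqht" (len 6), cursors c1@2 c2@5, authorship ......
After op 2 (move_left): buffer="igkqht" (len 6), cursors c1@1 c2@4, authorship ......
After op 3 (insert('f')): buffer="ifgkqfht" (len 8), cursors c1@2 c2@6, authorship .1...2..
After op 4 (move_right): buffer="ifgkqfht" (len 8), cursors c1@3 c2@7, authorship .1...2..
After op 5 (move_left): buffer="ifgkqfht" (len 8), cursors c1@2 c2@6, authorship .1...2..
After op 6 (insert('u')): buffer="ifugkqfuht" (len 10), cursors c1@3 c2@8, authorship .11...22..

Answer: 3 8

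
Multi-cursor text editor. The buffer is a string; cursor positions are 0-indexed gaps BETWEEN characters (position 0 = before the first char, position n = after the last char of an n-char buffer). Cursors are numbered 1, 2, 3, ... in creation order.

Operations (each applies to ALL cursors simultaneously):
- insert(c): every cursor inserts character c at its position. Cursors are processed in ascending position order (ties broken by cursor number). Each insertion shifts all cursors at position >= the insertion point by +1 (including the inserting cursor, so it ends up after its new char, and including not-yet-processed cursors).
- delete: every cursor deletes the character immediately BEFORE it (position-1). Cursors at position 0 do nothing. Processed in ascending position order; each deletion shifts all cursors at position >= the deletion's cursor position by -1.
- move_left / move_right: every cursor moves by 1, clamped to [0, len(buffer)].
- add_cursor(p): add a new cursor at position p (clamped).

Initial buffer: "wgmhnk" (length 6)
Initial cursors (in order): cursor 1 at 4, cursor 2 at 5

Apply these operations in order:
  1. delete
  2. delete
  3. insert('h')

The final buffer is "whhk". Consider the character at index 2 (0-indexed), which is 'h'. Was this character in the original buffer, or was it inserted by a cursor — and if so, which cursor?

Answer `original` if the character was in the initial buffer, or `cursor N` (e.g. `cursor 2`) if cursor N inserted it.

Answer: cursor 2

Derivation:
After op 1 (delete): buffer="wgmk" (len 4), cursors c1@3 c2@3, authorship ....
After op 2 (delete): buffer="wk" (len 2), cursors c1@1 c2@1, authorship ..
After op 3 (insert('h')): buffer="whhk" (len 4), cursors c1@3 c2@3, authorship .12.
Authorship (.=original, N=cursor N): . 1 2 .
Index 2: author = 2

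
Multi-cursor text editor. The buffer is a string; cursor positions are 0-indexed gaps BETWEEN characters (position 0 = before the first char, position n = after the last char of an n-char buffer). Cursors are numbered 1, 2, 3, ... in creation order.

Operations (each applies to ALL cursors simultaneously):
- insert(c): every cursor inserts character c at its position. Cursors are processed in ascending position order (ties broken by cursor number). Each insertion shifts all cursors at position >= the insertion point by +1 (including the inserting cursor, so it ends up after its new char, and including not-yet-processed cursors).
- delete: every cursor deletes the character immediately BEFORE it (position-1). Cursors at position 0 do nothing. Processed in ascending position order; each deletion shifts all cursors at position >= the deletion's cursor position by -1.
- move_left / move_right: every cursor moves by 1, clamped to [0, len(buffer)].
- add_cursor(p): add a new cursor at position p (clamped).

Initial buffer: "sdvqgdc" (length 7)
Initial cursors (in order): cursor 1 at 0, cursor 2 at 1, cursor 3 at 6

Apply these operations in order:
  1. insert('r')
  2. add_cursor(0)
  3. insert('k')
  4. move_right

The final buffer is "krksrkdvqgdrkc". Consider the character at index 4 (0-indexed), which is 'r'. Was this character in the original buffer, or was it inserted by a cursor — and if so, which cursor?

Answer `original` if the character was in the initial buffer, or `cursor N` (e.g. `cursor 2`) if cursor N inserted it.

Answer: cursor 2

Derivation:
After op 1 (insert('r')): buffer="rsrdvqgdrc" (len 10), cursors c1@1 c2@3 c3@9, authorship 1.2.....3.
After op 2 (add_cursor(0)): buffer="rsrdvqgdrc" (len 10), cursors c4@0 c1@1 c2@3 c3@9, authorship 1.2.....3.
After op 3 (insert('k')): buffer="krksrkdvqgdrkc" (len 14), cursors c4@1 c1@3 c2@6 c3@13, authorship 411.22.....33.
After op 4 (move_right): buffer="krksrkdvqgdrkc" (len 14), cursors c4@2 c1@4 c2@7 c3@14, authorship 411.22.....33.
Authorship (.=original, N=cursor N): 4 1 1 . 2 2 . . . . . 3 3 .
Index 4: author = 2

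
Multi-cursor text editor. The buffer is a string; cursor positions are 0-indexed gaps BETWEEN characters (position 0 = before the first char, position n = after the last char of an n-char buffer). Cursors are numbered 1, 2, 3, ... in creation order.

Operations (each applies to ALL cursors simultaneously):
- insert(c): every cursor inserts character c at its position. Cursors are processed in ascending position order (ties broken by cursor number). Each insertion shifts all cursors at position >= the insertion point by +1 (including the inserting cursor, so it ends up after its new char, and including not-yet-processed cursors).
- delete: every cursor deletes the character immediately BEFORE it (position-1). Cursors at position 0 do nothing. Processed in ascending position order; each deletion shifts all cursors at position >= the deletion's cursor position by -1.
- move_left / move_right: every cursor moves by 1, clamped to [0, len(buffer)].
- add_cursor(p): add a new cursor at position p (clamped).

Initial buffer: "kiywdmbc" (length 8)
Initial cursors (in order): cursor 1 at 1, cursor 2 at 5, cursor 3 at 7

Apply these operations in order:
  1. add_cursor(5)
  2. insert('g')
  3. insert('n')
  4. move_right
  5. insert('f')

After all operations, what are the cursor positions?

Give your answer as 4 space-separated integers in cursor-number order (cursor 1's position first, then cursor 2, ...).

Answer: 5 15 20 15

Derivation:
After op 1 (add_cursor(5)): buffer="kiywdmbc" (len 8), cursors c1@1 c2@5 c4@5 c3@7, authorship ........
After op 2 (insert('g')): buffer="kgiywdggmbgc" (len 12), cursors c1@2 c2@8 c4@8 c3@11, authorship .1....24..3.
After op 3 (insert('n')): buffer="kgniywdggnnmbgnc" (len 16), cursors c1@3 c2@11 c4@11 c3@15, authorship .11....2424..33.
After op 4 (move_right): buffer="kgniywdggnnmbgnc" (len 16), cursors c1@4 c2@12 c4@12 c3@16, authorship .11....2424..33.
After op 5 (insert('f')): buffer="kgnifywdggnnmffbgncf" (len 20), cursors c1@5 c2@15 c4@15 c3@20, authorship .11.1...2424.24.33.3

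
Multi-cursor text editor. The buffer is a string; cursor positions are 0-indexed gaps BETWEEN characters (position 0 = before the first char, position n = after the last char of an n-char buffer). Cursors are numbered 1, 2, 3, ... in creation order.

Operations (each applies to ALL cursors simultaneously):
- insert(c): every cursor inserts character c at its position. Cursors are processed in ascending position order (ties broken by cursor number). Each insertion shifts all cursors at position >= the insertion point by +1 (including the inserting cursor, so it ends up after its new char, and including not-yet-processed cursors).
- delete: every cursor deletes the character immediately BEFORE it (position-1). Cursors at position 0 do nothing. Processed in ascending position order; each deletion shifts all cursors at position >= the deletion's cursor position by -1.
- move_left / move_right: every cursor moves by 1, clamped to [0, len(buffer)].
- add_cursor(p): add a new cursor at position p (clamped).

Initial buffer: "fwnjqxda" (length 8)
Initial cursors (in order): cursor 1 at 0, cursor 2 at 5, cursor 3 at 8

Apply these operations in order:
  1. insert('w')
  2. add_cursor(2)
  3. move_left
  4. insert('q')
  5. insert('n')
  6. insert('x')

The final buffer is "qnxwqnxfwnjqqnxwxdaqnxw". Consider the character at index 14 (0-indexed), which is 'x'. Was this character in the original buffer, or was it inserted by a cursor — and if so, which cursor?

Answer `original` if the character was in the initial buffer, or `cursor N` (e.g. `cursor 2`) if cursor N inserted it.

Answer: cursor 2

Derivation:
After op 1 (insert('w')): buffer="wfwnjqwxdaw" (len 11), cursors c1@1 c2@7 c3@11, authorship 1.....2...3
After op 2 (add_cursor(2)): buffer="wfwnjqwxdaw" (len 11), cursors c1@1 c4@2 c2@7 c3@11, authorship 1.....2...3
After op 3 (move_left): buffer="wfwnjqwxdaw" (len 11), cursors c1@0 c4@1 c2@6 c3@10, authorship 1.....2...3
After op 4 (insert('q')): buffer="qwqfwnjqqwxdaqw" (len 15), cursors c1@1 c4@3 c2@9 c3@14, authorship 114.....22...33
After op 5 (insert('n')): buffer="qnwqnfwnjqqnwxdaqnw" (len 19), cursors c1@2 c4@5 c2@12 c3@18, authorship 11144.....222...333
After op 6 (insert('x')): buffer="qnxwqnxfwnjqqnxwxdaqnxw" (len 23), cursors c1@3 c4@7 c2@15 c3@22, authorship 1111444.....2222...3333
Authorship (.=original, N=cursor N): 1 1 1 1 4 4 4 . . . . . 2 2 2 2 . . . 3 3 3 3
Index 14: author = 2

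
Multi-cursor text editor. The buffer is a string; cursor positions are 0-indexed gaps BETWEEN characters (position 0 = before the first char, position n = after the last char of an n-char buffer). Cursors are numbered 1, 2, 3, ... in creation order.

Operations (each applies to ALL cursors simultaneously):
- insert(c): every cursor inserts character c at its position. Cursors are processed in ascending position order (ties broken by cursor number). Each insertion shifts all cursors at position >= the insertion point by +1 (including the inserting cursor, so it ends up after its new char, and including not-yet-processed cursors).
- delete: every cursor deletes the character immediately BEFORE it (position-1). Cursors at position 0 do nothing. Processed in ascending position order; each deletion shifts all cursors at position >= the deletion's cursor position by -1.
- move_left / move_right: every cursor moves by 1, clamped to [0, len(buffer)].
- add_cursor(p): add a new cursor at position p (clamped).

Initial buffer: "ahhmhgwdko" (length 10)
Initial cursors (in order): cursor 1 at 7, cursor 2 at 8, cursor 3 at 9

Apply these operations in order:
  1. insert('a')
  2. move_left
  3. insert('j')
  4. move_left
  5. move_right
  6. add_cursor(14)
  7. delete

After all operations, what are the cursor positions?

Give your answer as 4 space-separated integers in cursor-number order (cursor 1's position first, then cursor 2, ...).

Answer: 7 9 10 10

Derivation:
After op 1 (insert('a')): buffer="ahhmhgwadakao" (len 13), cursors c1@8 c2@10 c3@12, authorship .......1.2.3.
After op 2 (move_left): buffer="ahhmhgwadakao" (len 13), cursors c1@7 c2@9 c3@11, authorship .......1.2.3.
After op 3 (insert('j')): buffer="ahhmhgwjadjakjao" (len 16), cursors c1@8 c2@11 c3@14, authorship .......11.22.33.
After op 4 (move_left): buffer="ahhmhgwjadjakjao" (len 16), cursors c1@7 c2@10 c3@13, authorship .......11.22.33.
After op 5 (move_right): buffer="ahhmhgwjadjakjao" (len 16), cursors c1@8 c2@11 c3@14, authorship .......11.22.33.
After op 6 (add_cursor(14)): buffer="ahhmhgwjadjakjao" (len 16), cursors c1@8 c2@11 c3@14 c4@14, authorship .......11.22.33.
After op 7 (delete): buffer="ahhmhgwadaao" (len 12), cursors c1@7 c2@9 c3@10 c4@10, authorship .......1.23.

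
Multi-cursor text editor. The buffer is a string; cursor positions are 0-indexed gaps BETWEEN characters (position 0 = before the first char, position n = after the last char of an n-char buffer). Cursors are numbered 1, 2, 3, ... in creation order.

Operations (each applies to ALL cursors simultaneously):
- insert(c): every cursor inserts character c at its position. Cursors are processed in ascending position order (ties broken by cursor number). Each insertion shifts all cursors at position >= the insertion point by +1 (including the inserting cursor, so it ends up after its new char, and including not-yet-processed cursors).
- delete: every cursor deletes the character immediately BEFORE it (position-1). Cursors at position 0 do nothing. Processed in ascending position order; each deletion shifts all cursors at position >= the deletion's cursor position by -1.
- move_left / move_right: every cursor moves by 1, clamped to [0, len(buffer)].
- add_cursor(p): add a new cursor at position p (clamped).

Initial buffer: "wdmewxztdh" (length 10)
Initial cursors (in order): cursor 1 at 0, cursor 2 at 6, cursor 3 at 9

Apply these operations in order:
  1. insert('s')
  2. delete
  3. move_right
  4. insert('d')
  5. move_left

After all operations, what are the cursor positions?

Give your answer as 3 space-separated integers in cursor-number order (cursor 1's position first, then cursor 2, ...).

Answer: 1 8 12

Derivation:
After op 1 (insert('s')): buffer="swdmewxsztdsh" (len 13), cursors c1@1 c2@8 c3@12, authorship 1......2...3.
After op 2 (delete): buffer="wdmewxztdh" (len 10), cursors c1@0 c2@6 c3@9, authorship ..........
After op 3 (move_right): buffer="wdmewxztdh" (len 10), cursors c1@1 c2@7 c3@10, authorship ..........
After op 4 (insert('d')): buffer="wddmewxzdtdhd" (len 13), cursors c1@2 c2@9 c3@13, authorship .1......2...3
After op 5 (move_left): buffer="wddmewxzdtdhd" (len 13), cursors c1@1 c2@8 c3@12, authorship .1......2...3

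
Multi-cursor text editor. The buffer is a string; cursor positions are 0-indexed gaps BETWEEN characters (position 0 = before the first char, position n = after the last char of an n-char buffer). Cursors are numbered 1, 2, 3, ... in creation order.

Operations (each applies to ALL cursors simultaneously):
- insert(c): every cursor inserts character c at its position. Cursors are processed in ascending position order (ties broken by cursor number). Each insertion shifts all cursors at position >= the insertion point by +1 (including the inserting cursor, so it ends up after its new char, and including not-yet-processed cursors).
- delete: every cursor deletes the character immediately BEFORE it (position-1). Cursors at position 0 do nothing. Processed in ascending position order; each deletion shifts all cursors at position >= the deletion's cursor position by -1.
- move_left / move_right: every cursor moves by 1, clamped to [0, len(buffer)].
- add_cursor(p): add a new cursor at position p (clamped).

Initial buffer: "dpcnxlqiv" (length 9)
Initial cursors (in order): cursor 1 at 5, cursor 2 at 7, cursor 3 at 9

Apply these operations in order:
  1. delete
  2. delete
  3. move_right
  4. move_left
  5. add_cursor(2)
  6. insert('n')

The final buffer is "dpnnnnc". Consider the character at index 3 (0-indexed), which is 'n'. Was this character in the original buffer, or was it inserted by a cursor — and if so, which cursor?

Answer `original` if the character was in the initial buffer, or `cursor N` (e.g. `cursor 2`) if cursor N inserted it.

Answer: cursor 2

Derivation:
After op 1 (delete): buffer="dpcnli" (len 6), cursors c1@4 c2@5 c3@6, authorship ......
After op 2 (delete): buffer="dpc" (len 3), cursors c1@3 c2@3 c3@3, authorship ...
After op 3 (move_right): buffer="dpc" (len 3), cursors c1@3 c2@3 c3@3, authorship ...
After op 4 (move_left): buffer="dpc" (len 3), cursors c1@2 c2@2 c3@2, authorship ...
After op 5 (add_cursor(2)): buffer="dpc" (len 3), cursors c1@2 c2@2 c3@2 c4@2, authorship ...
After op 6 (insert('n')): buffer="dpnnnnc" (len 7), cursors c1@6 c2@6 c3@6 c4@6, authorship ..1234.
Authorship (.=original, N=cursor N): . . 1 2 3 4 .
Index 3: author = 2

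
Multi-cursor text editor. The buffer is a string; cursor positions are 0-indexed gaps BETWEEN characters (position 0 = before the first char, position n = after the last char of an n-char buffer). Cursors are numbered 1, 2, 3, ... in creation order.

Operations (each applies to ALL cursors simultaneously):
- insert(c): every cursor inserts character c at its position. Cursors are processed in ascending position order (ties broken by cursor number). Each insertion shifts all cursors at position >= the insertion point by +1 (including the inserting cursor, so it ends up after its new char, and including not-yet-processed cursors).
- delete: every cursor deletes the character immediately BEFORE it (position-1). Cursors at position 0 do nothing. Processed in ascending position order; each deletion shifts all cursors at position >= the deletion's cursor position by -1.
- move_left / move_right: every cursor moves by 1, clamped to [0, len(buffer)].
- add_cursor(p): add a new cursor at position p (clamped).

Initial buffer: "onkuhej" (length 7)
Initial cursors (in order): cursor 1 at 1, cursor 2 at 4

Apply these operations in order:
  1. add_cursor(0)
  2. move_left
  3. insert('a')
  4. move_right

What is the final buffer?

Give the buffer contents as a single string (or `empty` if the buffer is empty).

Answer: aaonkauhej

Derivation:
After op 1 (add_cursor(0)): buffer="onkuhej" (len 7), cursors c3@0 c1@1 c2@4, authorship .......
After op 2 (move_left): buffer="onkuhej" (len 7), cursors c1@0 c3@0 c2@3, authorship .......
After op 3 (insert('a')): buffer="aaonkauhej" (len 10), cursors c1@2 c3@2 c2@6, authorship 13...2....
After op 4 (move_right): buffer="aaonkauhej" (len 10), cursors c1@3 c3@3 c2@7, authorship 13...2....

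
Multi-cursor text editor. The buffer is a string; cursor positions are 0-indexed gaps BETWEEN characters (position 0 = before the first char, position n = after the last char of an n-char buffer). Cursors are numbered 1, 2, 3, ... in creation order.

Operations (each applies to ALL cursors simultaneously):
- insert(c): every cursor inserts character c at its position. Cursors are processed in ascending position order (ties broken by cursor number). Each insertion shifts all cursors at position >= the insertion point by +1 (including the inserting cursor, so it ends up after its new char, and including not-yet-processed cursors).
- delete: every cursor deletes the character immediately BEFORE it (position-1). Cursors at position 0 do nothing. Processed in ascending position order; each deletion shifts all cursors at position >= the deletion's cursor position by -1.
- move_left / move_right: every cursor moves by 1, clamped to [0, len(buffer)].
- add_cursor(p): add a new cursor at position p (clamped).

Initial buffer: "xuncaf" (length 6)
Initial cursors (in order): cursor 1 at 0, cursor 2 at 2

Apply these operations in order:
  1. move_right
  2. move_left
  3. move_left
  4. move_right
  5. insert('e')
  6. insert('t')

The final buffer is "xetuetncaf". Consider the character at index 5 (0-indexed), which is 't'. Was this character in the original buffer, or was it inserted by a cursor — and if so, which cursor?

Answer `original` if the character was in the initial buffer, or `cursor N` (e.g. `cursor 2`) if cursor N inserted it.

After op 1 (move_right): buffer="xuncaf" (len 6), cursors c1@1 c2@3, authorship ......
After op 2 (move_left): buffer="xuncaf" (len 6), cursors c1@0 c2@2, authorship ......
After op 3 (move_left): buffer="xuncaf" (len 6), cursors c1@0 c2@1, authorship ......
After op 4 (move_right): buffer="xuncaf" (len 6), cursors c1@1 c2@2, authorship ......
After op 5 (insert('e')): buffer="xeuencaf" (len 8), cursors c1@2 c2@4, authorship .1.2....
After op 6 (insert('t')): buffer="xetuetncaf" (len 10), cursors c1@3 c2@6, authorship .11.22....
Authorship (.=original, N=cursor N): . 1 1 . 2 2 . . . .
Index 5: author = 2

Answer: cursor 2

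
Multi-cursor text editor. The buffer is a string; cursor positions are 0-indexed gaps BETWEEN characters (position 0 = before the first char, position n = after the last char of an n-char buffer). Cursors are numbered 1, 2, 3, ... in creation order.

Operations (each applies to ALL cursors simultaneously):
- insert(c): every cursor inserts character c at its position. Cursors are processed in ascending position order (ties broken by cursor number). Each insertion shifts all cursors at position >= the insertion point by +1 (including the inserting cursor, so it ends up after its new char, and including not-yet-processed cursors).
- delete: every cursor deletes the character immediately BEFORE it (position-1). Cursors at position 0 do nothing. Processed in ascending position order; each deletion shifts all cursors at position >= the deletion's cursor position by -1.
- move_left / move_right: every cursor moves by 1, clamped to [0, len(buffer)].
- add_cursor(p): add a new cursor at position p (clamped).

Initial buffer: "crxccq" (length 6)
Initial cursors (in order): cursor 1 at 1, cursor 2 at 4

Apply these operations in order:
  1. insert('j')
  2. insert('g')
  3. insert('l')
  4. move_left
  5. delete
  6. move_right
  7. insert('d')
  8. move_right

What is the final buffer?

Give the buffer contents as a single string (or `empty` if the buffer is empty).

Answer: cjldrxcjldcq

Derivation:
After op 1 (insert('j')): buffer="cjrxcjcq" (len 8), cursors c1@2 c2@6, authorship .1...2..
After op 2 (insert('g')): buffer="cjgrxcjgcq" (len 10), cursors c1@3 c2@8, authorship .11...22..
After op 3 (insert('l')): buffer="cjglrxcjglcq" (len 12), cursors c1@4 c2@10, authorship .111...222..
After op 4 (move_left): buffer="cjglrxcjglcq" (len 12), cursors c1@3 c2@9, authorship .111...222..
After op 5 (delete): buffer="cjlrxcjlcq" (len 10), cursors c1@2 c2@7, authorship .11...22..
After op 6 (move_right): buffer="cjlrxcjlcq" (len 10), cursors c1@3 c2@8, authorship .11...22..
After op 7 (insert('d')): buffer="cjldrxcjldcq" (len 12), cursors c1@4 c2@10, authorship .111...222..
After op 8 (move_right): buffer="cjldrxcjldcq" (len 12), cursors c1@5 c2@11, authorship .111...222..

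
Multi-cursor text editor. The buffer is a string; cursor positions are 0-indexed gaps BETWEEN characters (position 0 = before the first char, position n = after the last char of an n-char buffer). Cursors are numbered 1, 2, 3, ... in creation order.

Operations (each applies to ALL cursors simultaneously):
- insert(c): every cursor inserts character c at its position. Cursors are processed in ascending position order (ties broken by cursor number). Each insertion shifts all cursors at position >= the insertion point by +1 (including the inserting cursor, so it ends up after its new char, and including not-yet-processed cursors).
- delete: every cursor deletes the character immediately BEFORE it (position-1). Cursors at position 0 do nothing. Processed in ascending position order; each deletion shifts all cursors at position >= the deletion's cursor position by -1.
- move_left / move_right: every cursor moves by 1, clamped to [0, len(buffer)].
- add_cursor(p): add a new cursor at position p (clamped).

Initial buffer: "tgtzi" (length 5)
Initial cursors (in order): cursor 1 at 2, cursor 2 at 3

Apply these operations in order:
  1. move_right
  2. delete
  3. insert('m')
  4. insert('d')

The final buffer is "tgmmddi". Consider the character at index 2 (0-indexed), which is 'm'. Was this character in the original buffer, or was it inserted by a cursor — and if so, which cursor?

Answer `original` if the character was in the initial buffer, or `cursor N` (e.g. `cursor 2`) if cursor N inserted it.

After op 1 (move_right): buffer="tgtzi" (len 5), cursors c1@3 c2@4, authorship .....
After op 2 (delete): buffer="tgi" (len 3), cursors c1@2 c2@2, authorship ...
After op 3 (insert('m')): buffer="tgmmi" (len 5), cursors c1@4 c2@4, authorship ..12.
After op 4 (insert('d')): buffer="tgmmddi" (len 7), cursors c1@6 c2@6, authorship ..1212.
Authorship (.=original, N=cursor N): . . 1 2 1 2 .
Index 2: author = 1

Answer: cursor 1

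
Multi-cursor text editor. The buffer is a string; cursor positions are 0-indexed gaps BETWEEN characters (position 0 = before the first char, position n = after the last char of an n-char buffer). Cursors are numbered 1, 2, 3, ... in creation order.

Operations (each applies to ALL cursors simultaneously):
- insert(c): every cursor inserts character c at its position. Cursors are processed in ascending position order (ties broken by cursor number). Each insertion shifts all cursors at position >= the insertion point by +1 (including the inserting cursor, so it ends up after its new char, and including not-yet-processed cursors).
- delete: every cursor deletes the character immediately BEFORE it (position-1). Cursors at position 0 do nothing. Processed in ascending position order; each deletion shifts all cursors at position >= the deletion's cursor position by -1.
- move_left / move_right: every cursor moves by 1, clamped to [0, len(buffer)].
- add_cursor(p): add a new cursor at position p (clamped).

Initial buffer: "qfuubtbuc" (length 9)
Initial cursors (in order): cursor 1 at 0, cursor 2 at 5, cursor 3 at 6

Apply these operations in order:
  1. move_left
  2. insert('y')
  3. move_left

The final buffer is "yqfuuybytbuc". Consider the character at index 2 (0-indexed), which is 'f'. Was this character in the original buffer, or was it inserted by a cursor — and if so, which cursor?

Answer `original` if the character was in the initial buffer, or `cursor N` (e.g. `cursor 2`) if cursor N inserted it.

After op 1 (move_left): buffer="qfuubtbuc" (len 9), cursors c1@0 c2@4 c3@5, authorship .........
After op 2 (insert('y')): buffer="yqfuuybytbuc" (len 12), cursors c1@1 c2@6 c3@8, authorship 1....2.3....
After op 3 (move_left): buffer="yqfuuybytbuc" (len 12), cursors c1@0 c2@5 c3@7, authorship 1....2.3....
Authorship (.=original, N=cursor N): 1 . . . . 2 . 3 . . . .
Index 2: author = original

Answer: original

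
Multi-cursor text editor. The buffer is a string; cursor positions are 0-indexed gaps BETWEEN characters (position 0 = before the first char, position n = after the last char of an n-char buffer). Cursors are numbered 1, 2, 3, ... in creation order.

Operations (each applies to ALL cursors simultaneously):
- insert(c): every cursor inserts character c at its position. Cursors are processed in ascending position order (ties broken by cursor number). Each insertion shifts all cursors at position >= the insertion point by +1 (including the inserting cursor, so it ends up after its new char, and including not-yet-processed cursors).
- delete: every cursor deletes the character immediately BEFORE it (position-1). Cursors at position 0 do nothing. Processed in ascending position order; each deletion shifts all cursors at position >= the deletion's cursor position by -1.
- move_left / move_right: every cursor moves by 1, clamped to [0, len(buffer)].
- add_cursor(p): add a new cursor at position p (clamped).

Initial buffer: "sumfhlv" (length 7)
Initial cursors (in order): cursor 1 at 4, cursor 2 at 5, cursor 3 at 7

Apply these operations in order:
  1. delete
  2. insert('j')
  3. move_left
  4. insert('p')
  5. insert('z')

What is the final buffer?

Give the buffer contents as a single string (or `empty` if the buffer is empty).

Answer: sumjppzzjlpzj

Derivation:
After op 1 (delete): buffer="suml" (len 4), cursors c1@3 c2@3 c3@4, authorship ....
After op 2 (insert('j')): buffer="sumjjlj" (len 7), cursors c1@5 c2@5 c3@7, authorship ...12.3
After op 3 (move_left): buffer="sumjjlj" (len 7), cursors c1@4 c2@4 c3@6, authorship ...12.3
After op 4 (insert('p')): buffer="sumjppjlpj" (len 10), cursors c1@6 c2@6 c3@9, authorship ...1122.33
After op 5 (insert('z')): buffer="sumjppzzjlpzj" (len 13), cursors c1@8 c2@8 c3@12, authorship ...112122.333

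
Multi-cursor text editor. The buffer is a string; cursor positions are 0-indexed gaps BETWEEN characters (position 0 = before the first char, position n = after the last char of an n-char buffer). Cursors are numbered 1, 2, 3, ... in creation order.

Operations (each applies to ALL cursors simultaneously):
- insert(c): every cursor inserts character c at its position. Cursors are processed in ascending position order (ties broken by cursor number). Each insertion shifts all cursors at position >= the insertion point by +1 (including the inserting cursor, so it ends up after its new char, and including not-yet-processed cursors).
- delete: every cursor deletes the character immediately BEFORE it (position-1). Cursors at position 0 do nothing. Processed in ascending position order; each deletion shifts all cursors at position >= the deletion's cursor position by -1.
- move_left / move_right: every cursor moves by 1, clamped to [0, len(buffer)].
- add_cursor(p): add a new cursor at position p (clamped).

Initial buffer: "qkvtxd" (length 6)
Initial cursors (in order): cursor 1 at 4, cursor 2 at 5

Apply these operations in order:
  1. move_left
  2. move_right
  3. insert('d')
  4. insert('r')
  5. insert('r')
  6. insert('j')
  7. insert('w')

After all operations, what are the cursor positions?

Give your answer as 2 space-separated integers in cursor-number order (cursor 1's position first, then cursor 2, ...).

After op 1 (move_left): buffer="qkvtxd" (len 6), cursors c1@3 c2@4, authorship ......
After op 2 (move_right): buffer="qkvtxd" (len 6), cursors c1@4 c2@5, authorship ......
After op 3 (insert('d')): buffer="qkvtdxdd" (len 8), cursors c1@5 c2@7, authorship ....1.2.
After op 4 (insert('r')): buffer="qkvtdrxdrd" (len 10), cursors c1@6 c2@9, authorship ....11.22.
After op 5 (insert('r')): buffer="qkvtdrrxdrrd" (len 12), cursors c1@7 c2@11, authorship ....111.222.
After op 6 (insert('j')): buffer="qkvtdrrjxdrrjd" (len 14), cursors c1@8 c2@13, authorship ....1111.2222.
After op 7 (insert('w')): buffer="qkvtdrrjwxdrrjwd" (len 16), cursors c1@9 c2@15, authorship ....11111.22222.

Answer: 9 15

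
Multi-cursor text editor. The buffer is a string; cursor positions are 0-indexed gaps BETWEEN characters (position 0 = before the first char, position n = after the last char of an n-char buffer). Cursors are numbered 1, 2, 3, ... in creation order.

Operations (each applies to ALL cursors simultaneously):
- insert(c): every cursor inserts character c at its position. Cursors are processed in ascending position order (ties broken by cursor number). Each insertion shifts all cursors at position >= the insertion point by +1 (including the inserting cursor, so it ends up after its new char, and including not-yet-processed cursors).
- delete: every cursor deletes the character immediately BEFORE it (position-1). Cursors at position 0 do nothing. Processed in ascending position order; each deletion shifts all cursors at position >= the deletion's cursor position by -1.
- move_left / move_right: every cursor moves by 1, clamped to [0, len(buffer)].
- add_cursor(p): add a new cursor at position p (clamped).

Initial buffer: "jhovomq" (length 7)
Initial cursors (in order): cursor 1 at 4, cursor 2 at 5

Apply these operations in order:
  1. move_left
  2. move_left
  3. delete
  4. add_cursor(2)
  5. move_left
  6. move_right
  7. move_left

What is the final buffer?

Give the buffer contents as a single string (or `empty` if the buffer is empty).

After op 1 (move_left): buffer="jhovomq" (len 7), cursors c1@3 c2@4, authorship .......
After op 2 (move_left): buffer="jhovomq" (len 7), cursors c1@2 c2@3, authorship .......
After op 3 (delete): buffer="jvomq" (len 5), cursors c1@1 c2@1, authorship .....
After op 4 (add_cursor(2)): buffer="jvomq" (len 5), cursors c1@1 c2@1 c3@2, authorship .....
After op 5 (move_left): buffer="jvomq" (len 5), cursors c1@0 c2@0 c3@1, authorship .....
After op 6 (move_right): buffer="jvomq" (len 5), cursors c1@1 c2@1 c3@2, authorship .....
After op 7 (move_left): buffer="jvomq" (len 5), cursors c1@0 c2@0 c3@1, authorship .....

Answer: jvomq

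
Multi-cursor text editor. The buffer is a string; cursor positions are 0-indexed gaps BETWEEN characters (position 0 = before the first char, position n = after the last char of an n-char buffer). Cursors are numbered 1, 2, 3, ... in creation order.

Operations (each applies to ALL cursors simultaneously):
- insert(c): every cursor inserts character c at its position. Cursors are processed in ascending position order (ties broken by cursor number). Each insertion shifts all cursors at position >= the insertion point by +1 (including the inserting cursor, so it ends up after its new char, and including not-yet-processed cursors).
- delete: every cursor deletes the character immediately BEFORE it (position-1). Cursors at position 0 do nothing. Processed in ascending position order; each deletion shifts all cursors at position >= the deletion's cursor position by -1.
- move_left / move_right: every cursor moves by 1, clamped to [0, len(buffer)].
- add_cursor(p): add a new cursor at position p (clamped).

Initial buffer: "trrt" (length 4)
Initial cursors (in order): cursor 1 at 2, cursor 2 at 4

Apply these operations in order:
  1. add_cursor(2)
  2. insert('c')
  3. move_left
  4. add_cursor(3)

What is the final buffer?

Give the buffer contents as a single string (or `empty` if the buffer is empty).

After op 1 (add_cursor(2)): buffer="trrt" (len 4), cursors c1@2 c3@2 c2@4, authorship ....
After op 2 (insert('c')): buffer="trccrtc" (len 7), cursors c1@4 c3@4 c2@7, authorship ..13..2
After op 3 (move_left): buffer="trccrtc" (len 7), cursors c1@3 c3@3 c2@6, authorship ..13..2
After op 4 (add_cursor(3)): buffer="trccrtc" (len 7), cursors c1@3 c3@3 c4@3 c2@6, authorship ..13..2

Answer: trccrtc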